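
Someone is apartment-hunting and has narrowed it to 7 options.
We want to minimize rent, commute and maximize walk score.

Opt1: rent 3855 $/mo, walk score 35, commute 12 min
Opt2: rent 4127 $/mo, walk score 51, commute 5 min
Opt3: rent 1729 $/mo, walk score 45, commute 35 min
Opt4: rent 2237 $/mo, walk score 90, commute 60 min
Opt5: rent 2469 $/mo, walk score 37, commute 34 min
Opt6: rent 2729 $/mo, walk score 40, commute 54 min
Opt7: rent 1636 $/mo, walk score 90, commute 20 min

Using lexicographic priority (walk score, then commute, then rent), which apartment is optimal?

Opt7

First maximize walk score: best is 90, kept {Opt4, Opt7}.
Then minimize commute: best is 20, kept {Opt7}.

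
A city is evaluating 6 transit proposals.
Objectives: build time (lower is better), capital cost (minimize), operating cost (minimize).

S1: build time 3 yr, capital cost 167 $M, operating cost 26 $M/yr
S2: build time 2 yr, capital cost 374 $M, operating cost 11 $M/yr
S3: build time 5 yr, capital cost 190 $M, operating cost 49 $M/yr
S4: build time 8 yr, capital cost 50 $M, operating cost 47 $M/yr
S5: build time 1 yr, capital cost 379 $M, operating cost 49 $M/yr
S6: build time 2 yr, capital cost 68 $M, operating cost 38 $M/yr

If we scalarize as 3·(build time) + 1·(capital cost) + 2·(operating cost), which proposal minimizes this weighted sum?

S6

S1: 3·3 + 1·167 + 2·26 = 228
S2: 3·2 + 1·374 + 2·11 = 402
S3: 3·5 + 1·190 + 2·49 = 303
S4: 3·8 + 1·50 + 2·47 = 168
S5: 3·1 + 1·379 + 2·49 = 480
S6: 3·2 + 1·68 + 2·38 = 150
Lowest: S6 at 150.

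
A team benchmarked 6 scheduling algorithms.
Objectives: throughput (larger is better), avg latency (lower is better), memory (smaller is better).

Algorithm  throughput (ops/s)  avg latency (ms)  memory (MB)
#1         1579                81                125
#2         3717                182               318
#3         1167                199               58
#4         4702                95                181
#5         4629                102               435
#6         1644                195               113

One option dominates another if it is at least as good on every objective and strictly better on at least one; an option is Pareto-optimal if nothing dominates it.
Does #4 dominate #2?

Yes

#4 vs #2: throughput 4702≥3717, avg latency 95≤182, memory 181≤318 — #4 is at least as good on every objective with at least one strict improvement.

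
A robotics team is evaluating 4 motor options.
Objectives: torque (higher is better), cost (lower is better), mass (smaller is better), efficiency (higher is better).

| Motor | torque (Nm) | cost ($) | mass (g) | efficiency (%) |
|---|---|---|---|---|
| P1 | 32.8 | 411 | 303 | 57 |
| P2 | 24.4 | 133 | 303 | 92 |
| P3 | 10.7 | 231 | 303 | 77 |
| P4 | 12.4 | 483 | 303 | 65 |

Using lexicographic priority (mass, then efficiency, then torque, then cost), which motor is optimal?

First minimize mass: best is 303, kept {P1, P2, P3, P4}.
Then maximize efficiency: best is 92, kept {P2}.

P2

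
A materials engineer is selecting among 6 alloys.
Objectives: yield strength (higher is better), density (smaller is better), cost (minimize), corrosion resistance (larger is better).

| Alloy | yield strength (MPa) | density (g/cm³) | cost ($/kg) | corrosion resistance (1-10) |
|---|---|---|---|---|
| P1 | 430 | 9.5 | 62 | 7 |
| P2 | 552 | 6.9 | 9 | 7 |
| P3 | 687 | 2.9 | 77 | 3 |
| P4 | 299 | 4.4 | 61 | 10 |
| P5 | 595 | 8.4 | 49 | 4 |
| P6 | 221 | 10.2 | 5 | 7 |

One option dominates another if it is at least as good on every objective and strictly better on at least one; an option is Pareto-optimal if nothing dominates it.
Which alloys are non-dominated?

P1: dominated by P2 (yield strength 552≥430, density 6.9≤9.5, cost 9≤62, corrosion resistance 7≥7).
P2: not dominated.
P3: not dominated (best yield strength).
P4: not dominated (best corrosion resistance).
P5: not dominated.
P6: not dominated (best cost).

P2, P3, P4, P5, P6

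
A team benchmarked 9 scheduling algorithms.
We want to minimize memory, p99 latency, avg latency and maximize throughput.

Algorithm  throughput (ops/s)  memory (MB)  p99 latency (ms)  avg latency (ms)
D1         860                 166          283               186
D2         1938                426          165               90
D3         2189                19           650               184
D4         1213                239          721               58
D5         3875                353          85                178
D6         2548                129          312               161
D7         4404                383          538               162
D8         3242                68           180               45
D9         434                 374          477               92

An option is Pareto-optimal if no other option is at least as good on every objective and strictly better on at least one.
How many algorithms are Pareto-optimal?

D1: dominated by D8 (throughput 3242≥860, memory 68≤166, p99 latency 180≤283, avg latency 45≤186).
D2: not dominated.
D3: not dominated (best memory).
D4: dominated by D8 (throughput 3242≥1213, memory 68≤239, p99 latency 180≤721, avg latency 45≤58).
D5: not dominated (best p99 latency).
D6: dominated by D8 (throughput 3242≥2548, memory 68≤129, p99 latency 180≤312, avg latency 45≤161).
D7: not dominated (best throughput).
D8: not dominated (best avg latency).
D9: dominated by D8 (throughput 3242≥434, memory 68≤374, p99 latency 180≤477, avg latency 45≤92).
Pareto-optimal: D2, D3, D5, D7, D8 → 5.

5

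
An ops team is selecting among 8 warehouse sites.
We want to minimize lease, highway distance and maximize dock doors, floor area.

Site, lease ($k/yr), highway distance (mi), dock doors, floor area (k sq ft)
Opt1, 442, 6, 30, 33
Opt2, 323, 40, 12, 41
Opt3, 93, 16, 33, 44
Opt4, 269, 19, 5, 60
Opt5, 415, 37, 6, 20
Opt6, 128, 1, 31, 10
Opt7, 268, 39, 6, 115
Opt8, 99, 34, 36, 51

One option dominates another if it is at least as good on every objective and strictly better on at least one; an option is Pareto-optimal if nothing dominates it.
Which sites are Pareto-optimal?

Opt1: not dominated.
Opt2: dominated by Opt3 (lease 93≤323, highway distance 16≤40, dock doors 33≥12, floor area 44≥41).
Opt3: not dominated (best lease).
Opt4: not dominated.
Opt5: dominated by Opt3 (lease 93≤415, highway distance 16≤37, dock doors 33≥6, floor area 44≥20).
Opt6: not dominated (best highway distance).
Opt7: not dominated (best floor area).
Opt8: not dominated (best dock doors).

Opt1, Opt3, Opt4, Opt6, Opt7, Opt8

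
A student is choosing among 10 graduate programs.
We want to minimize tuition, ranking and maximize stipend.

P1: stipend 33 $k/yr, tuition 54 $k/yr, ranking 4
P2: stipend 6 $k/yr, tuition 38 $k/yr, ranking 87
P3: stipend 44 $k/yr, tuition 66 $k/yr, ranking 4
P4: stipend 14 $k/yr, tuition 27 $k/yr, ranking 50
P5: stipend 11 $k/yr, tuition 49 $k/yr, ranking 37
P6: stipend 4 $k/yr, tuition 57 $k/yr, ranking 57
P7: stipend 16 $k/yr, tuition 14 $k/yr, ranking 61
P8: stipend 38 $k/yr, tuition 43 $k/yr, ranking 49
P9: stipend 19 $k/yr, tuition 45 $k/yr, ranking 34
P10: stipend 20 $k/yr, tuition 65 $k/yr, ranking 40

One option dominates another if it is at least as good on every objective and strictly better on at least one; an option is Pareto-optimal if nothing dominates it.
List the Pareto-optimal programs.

P1: not dominated.
P2: dominated by P4 (stipend 14≥6, tuition 27≤38, ranking 50≤87).
P3: not dominated (best stipend).
P4: not dominated.
P5: dominated by P9 (stipend 19≥11, tuition 45≤49, ranking 34≤37).
P6: dominated by P1 (stipend 33≥4, tuition 54≤57, ranking 4≤57).
P7: not dominated (best tuition).
P8: not dominated.
P9: not dominated.
P10: dominated by P1 (stipend 33≥20, tuition 54≤65, ranking 4≤40).

P1, P3, P4, P7, P8, P9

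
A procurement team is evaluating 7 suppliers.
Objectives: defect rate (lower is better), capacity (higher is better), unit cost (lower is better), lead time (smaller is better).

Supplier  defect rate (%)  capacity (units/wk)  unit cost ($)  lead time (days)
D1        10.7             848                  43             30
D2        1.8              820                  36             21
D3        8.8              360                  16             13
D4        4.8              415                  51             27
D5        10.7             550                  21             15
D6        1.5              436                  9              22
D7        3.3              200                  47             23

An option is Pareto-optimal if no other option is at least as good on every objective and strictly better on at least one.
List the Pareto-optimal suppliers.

D1: not dominated (best capacity).
D2: not dominated.
D3: not dominated (best lead time).
D4: dominated by D2 (defect rate 1.8≤4.8, capacity 820≥415, unit cost 36≤51, lead time 21≤27).
D5: not dominated.
D6: not dominated (best defect rate).
D7: dominated by D2 (defect rate 1.8≤3.3, capacity 820≥200, unit cost 36≤47, lead time 21≤23).

D1, D2, D3, D5, D6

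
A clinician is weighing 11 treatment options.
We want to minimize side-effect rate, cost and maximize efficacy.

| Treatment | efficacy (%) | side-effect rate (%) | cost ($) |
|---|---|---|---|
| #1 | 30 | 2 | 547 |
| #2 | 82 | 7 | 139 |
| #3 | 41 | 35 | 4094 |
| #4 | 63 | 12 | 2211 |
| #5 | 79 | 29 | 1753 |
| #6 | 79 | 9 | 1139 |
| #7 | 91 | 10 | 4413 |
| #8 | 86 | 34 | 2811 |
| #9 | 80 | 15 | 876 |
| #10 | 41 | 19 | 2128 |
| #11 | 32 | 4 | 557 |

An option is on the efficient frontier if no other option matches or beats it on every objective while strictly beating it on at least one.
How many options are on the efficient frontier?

#1: not dominated (best side-effect rate).
#2: not dominated (best cost).
#3: dominated by #2 (efficacy 82≥41, side-effect rate 7≤35, cost 139≤4094).
#4: dominated by #2 (efficacy 82≥63, side-effect rate 7≤12, cost 139≤2211).
#5: dominated by #2 (efficacy 82≥79, side-effect rate 7≤29, cost 139≤1753).
#6: dominated by #2 (efficacy 82≥79, side-effect rate 7≤9, cost 139≤1139).
#7: not dominated (best efficacy).
#8: not dominated.
#9: dominated by #2 (efficacy 82≥80, side-effect rate 7≤15, cost 139≤876).
#10: dominated by #2 (efficacy 82≥41, side-effect rate 7≤19, cost 139≤2128).
#11: not dominated.
Pareto-optimal: #1, #2, #7, #8, #11 → 5.

5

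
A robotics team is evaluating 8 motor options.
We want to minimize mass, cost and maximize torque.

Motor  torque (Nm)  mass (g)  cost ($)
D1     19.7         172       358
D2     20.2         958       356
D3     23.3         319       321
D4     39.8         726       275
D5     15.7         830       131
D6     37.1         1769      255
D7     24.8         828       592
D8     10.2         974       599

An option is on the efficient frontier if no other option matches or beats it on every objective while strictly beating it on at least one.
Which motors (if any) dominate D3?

D1: worse on torque (19.7 vs 23.3).
D2: worse on torque (20.2 vs 23.3).
D4: worse on mass (726 vs 319).
D5: worse on torque (15.7 vs 23.3).
D6: worse on mass (1769 vs 319).
D7: worse on mass (828 vs 319).
D8: worse on torque (10.2 vs 23.3).
No option dominates D3.

none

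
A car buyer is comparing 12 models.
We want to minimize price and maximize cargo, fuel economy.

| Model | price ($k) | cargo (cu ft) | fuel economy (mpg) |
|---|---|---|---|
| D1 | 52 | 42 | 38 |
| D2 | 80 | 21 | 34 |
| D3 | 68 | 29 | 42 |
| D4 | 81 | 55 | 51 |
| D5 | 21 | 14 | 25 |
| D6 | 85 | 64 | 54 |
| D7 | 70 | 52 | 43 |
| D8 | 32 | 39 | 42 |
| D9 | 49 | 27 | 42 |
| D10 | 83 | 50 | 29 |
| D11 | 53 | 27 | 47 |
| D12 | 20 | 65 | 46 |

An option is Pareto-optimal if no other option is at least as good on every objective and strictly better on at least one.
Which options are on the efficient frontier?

D1: dominated by D12 (price 20≤52, cargo 65≥42, fuel economy 46≥38).
D2: dominated by D1 (price 52≤80, cargo 42≥21, fuel economy 38≥34).
D3: dominated by D8 (price 32≤68, cargo 39≥29, fuel economy 42≥42).
D4: not dominated.
D5: dominated by D12 (price 20≤21, cargo 65≥14, fuel economy 46≥25).
D6: not dominated (best fuel economy).
D7: dominated by D12 (price 20≤70, cargo 65≥52, fuel economy 46≥43).
D8: dominated by D12 (price 20≤32, cargo 65≥39, fuel economy 46≥42).
D9: dominated by D8 (price 32≤49, cargo 39≥27, fuel economy 42≥42).
D10: dominated by D4 (price 81≤83, cargo 55≥50, fuel economy 51≥29).
D11: not dominated.
D12: not dominated (best price).

D4, D6, D11, D12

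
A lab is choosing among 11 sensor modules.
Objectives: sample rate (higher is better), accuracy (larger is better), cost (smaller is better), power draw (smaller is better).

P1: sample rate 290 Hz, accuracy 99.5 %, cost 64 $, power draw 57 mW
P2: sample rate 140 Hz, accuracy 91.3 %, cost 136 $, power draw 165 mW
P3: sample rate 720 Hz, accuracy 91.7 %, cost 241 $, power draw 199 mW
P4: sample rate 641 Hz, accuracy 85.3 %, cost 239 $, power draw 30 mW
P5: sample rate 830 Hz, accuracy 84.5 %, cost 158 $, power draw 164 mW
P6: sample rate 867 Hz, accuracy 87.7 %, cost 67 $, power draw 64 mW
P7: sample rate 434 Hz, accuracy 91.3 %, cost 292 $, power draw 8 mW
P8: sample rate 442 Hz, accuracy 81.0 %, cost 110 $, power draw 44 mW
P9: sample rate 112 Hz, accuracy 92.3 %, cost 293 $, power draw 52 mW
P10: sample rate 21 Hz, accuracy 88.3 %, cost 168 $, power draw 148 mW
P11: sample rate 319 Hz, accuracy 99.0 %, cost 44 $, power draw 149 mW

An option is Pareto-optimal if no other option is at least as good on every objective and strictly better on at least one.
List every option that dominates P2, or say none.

P1: sample rate 290≥140, accuracy 99.5≥91.3, cost 64≤136, power draw 57≤165 — dominates P2.
P11: sample rate 319≥140, accuracy 99.0≥91.3, cost 44≤136, power draw 149≤165 — dominates P2.
Others (P3, P4, P5, P6, P7, P8, P9, P10) are each worse than P2 on at least one objective.

P1, P11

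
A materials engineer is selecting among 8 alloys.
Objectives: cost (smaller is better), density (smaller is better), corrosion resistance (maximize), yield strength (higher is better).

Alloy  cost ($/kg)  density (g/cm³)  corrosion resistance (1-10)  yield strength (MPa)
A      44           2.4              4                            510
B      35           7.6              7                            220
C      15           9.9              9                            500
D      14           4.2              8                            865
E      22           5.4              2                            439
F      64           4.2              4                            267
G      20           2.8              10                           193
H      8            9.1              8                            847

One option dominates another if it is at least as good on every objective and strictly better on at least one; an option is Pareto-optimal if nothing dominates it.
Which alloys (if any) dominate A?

none

B: worse on density (7.6 vs 2.4).
C: worse on density (9.9 vs 2.4).
D: worse on density (4.2 vs 2.4).
E: worse on density (5.4 vs 2.4).
F: worse on cost (64 vs 44).
G: worse on density (2.8 vs 2.4).
H: worse on density (9.1 vs 2.4).
No option dominates A.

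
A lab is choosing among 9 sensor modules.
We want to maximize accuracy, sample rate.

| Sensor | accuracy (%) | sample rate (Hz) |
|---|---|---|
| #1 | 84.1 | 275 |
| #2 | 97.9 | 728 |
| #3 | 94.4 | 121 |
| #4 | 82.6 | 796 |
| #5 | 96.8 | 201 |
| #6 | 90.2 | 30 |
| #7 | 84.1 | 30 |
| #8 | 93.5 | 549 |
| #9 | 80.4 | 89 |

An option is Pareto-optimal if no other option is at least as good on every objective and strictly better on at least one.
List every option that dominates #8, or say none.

#2: accuracy 97.9≥93.5, sample rate 728≥549 — dominates #8.
Others (#1, #3, #4, #5, #6, #7, #9) are each worse than #8 on at least one objective.

#2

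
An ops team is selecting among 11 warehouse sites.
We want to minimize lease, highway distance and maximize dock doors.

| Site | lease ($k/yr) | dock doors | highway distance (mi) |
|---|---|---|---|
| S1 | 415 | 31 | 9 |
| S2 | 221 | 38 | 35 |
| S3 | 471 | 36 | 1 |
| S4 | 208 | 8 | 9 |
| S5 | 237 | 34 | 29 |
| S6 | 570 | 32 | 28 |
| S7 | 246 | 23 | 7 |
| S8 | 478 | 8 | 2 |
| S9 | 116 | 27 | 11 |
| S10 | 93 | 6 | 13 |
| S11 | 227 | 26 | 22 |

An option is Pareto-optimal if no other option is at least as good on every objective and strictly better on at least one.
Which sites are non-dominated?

S1, S2, S3, S4, S5, S7, S9, S10

S1: not dominated.
S2: not dominated (best dock doors).
S3: not dominated (best highway distance).
S4: not dominated.
S5: not dominated.
S6: dominated by S3 (lease 471≤570, dock doors 36≥32, highway distance 1≤28).
S7: not dominated.
S8: dominated by S3 (lease 471≤478, dock doors 36≥8, highway distance 1≤2).
S9: not dominated.
S10: not dominated (best lease).
S11: dominated by S9 (lease 116≤227, dock doors 27≥26, highway distance 11≤22).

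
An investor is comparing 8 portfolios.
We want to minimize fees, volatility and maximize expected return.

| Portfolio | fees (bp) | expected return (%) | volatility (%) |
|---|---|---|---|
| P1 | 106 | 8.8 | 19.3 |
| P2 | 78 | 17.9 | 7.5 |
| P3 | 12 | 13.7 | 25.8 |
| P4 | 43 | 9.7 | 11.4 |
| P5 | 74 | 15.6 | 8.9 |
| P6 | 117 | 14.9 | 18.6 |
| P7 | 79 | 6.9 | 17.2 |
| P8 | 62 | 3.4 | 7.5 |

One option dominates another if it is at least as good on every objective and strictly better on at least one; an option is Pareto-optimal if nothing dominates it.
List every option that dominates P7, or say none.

P2, P4, P5

P2: fees 78≤79, expected return 17.9≥6.9, volatility 7.5≤17.2 — dominates P7.
P4: fees 43≤79, expected return 9.7≥6.9, volatility 11.4≤17.2 — dominates P7.
P5: fees 74≤79, expected return 15.6≥6.9, volatility 8.9≤17.2 — dominates P7.
Others (P1, P3, P6, P8) are each worse than P7 on at least one objective.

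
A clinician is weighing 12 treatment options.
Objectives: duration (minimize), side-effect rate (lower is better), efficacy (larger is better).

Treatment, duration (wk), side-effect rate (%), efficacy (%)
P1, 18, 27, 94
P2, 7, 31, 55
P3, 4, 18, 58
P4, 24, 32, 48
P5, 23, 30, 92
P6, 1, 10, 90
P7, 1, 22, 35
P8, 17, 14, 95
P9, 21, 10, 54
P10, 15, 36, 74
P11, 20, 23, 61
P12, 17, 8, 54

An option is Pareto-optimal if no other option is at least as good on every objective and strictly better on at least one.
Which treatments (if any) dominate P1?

P8: duration 17≤18, side-effect rate 14≤27, efficacy 95≥94 — dominates P1.
Others (P2, P3, P4, P5, P6, P7, P9, P10, P11, P12) are each worse than P1 on at least one objective.

P8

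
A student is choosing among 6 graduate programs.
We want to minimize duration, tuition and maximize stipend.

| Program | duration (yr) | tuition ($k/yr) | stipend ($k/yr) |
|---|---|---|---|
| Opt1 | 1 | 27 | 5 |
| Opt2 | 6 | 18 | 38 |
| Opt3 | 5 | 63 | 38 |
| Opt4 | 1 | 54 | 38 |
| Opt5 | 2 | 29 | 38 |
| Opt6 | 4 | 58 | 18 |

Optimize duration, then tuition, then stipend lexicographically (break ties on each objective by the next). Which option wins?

Opt1

First minimize duration: best is 1, kept {Opt1, Opt4}.
Then minimize tuition: best is 27, kept {Opt1}.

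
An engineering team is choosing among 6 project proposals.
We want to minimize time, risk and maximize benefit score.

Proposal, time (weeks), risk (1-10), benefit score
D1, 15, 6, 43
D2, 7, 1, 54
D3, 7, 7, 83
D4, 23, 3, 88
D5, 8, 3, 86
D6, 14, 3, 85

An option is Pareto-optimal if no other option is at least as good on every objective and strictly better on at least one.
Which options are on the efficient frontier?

D1: dominated by D2 (time 7≤15, risk 1≤6, benefit score 54≥43).
D2: not dominated (best risk).
D3: not dominated.
D4: not dominated (best benefit score).
D5: not dominated.
D6: dominated by D5 (time 8≤14, risk 3≤3, benefit score 86≥85).

D2, D3, D4, D5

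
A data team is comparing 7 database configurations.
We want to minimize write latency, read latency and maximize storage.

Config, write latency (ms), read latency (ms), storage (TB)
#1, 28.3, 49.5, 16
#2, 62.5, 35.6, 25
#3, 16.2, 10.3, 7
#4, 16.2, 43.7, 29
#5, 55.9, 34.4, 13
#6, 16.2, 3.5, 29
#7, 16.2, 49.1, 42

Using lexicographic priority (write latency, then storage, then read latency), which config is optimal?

First minimize write latency: best is 16.2, kept {#3, #4, #6, #7}.
Then maximize storage: best is 42, kept {#7}.

#7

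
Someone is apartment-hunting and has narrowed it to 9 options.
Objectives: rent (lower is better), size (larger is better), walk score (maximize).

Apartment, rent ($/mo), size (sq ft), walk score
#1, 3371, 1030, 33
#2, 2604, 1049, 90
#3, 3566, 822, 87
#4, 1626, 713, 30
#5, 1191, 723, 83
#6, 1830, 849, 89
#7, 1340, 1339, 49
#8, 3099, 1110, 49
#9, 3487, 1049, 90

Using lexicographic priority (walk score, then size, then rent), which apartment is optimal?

First maximize walk score: best is 90, kept {#2, #9}.
Then maximize size: best is 1049, kept {#2, #9}.
Then minimize rent: best is 2604, kept {#2}.

#2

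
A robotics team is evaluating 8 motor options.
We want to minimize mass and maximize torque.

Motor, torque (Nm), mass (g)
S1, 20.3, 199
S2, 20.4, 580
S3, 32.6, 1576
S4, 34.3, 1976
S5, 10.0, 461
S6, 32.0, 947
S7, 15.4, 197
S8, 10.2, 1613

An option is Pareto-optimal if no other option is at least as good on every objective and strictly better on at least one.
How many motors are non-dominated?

6

S1: not dominated.
S2: not dominated.
S3: not dominated.
S4: not dominated (best torque).
S5: dominated by S1 (torque 20.3≥10.0, mass 199≤461).
S6: not dominated.
S7: not dominated (best mass).
S8: dominated by S1 (torque 20.3≥10.2, mass 199≤1613).
Pareto-optimal: S1, S2, S3, S4, S6, S7 → 6.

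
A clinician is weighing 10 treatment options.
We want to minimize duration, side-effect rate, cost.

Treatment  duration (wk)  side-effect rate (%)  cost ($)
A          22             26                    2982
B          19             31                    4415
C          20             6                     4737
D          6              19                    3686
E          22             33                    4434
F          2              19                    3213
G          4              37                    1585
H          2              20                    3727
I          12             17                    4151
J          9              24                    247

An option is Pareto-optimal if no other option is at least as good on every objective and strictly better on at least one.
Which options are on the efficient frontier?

C, F, G, I, J

A: dominated by J (duration 9≤22, side-effect rate 24≤26, cost 247≤2982).
B: dominated by D (duration 6≤19, side-effect rate 19≤31, cost 3686≤4415).
C: not dominated (best side-effect rate).
D: dominated by F (duration 2≤6, side-effect rate 19≤19, cost 3213≤3686).
E: dominated by A (duration 22≤22, side-effect rate 26≤33, cost 2982≤4434).
F: not dominated.
G: not dominated.
H: dominated by F (duration 2≤2, side-effect rate 19≤20, cost 3213≤3727).
I: not dominated.
J: not dominated (best cost).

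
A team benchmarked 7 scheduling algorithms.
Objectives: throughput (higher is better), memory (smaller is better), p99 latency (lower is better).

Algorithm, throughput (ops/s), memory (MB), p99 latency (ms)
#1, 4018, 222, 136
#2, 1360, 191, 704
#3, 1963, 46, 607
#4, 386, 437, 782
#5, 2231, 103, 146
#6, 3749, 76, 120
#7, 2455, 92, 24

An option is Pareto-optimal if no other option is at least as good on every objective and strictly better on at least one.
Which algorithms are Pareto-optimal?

#1: not dominated (best throughput).
#2: dominated by #3 (throughput 1963≥1360, memory 46≤191, p99 latency 607≤704).
#3: not dominated (best memory).
#4: dominated by #1 (throughput 4018≥386, memory 222≤437, p99 latency 136≤782).
#5: dominated by #6 (throughput 3749≥2231, memory 76≤103, p99 latency 120≤146).
#6: not dominated.
#7: not dominated (best p99 latency).

#1, #3, #6, #7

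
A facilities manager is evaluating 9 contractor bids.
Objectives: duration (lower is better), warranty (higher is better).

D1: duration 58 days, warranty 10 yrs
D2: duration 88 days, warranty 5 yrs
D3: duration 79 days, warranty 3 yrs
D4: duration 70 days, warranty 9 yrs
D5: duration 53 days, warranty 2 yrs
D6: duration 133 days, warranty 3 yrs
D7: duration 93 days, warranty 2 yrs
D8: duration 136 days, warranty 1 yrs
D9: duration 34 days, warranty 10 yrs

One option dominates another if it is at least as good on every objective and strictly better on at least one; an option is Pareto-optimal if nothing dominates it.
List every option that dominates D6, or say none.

D1, D2, D3, D4, D9

D1: duration 58≤133, warranty 10≥3 — dominates D6.
D2: duration 88≤133, warranty 5≥3 — dominates D6.
D3: duration 79≤133, warranty 3≥3 — dominates D6.
D4: duration 70≤133, warranty 9≥3 — dominates D6.
D9: duration 34≤133, warranty 10≥3 — dominates D6.
Others (D5, D7, D8) are each worse than D6 on at least one objective.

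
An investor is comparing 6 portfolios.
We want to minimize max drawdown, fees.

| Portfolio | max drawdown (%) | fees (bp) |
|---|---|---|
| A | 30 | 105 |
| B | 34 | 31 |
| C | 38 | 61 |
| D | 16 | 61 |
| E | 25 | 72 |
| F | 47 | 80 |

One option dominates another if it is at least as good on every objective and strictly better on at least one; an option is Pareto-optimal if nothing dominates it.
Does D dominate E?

Yes

D vs E: max drawdown 16≤25, fees 61≤72 — D is at least as good on every objective with at least one strict improvement.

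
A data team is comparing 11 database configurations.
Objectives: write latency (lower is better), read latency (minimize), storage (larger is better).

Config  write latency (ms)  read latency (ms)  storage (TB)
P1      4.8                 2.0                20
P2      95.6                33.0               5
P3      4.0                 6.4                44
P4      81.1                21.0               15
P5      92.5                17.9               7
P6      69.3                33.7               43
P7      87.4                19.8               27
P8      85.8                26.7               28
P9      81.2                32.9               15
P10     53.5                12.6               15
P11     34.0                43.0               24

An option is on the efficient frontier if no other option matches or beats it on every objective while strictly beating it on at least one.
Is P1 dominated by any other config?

P2: worse on write latency (95.6 vs 4.8).
P3: worse on read latency (6.4 vs 2.0).
P4: worse on write latency (81.1 vs 4.8).
P5: worse on write latency (92.5 vs 4.8).
P6: worse on write latency (69.3 vs 4.8).
P7: worse on write latency (87.4 vs 4.8).
P8: worse on write latency (85.8 vs 4.8).
P9: worse on write latency (81.2 vs 4.8).
P10: worse on write latency (53.5 vs 4.8).
P11: worse on write latency (34.0 vs 4.8).
No option is at least as good as P1 on every objective and strictly better on one.

No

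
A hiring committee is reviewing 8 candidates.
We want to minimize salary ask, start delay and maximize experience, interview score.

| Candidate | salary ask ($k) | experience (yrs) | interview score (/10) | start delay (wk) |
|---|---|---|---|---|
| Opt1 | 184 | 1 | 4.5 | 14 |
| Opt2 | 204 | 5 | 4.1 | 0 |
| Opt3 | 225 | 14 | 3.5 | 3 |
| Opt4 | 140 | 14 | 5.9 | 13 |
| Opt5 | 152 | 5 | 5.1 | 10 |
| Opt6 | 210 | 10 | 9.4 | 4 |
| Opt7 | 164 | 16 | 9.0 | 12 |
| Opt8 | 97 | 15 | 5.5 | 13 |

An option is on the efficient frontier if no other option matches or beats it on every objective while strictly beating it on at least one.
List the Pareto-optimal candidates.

Opt1: dominated by Opt4 (salary ask 140≤184, experience 14≥1, interview score 5.9≥4.5, start delay 13≤14).
Opt2: not dominated (best start delay).
Opt3: not dominated.
Opt4: not dominated.
Opt5: not dominated.
Opt6: not dominated (best interview score).
Opt7: not dominated (best experience).
Opt8: not dominated (best salary ask).

Opt2, Opt3, Opt4, Opt5, Opt6, Opt7, Opt8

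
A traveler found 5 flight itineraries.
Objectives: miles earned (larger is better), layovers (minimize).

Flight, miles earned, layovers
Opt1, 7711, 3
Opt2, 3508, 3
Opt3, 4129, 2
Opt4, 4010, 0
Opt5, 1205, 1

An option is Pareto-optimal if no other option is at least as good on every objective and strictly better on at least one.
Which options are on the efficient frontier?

Opt1: not dominated (best miles earned).
Opt2: dominated by Opt1 (miles earned 7711≥3508, layovers 3≤3).
Opt3: not dominated.
Opt4: not dominated (best layovers).
Opt5: dominated by Opt4 (miles earned 4010≥1205, layovers 0≤1).

Opt1, Opt3, Opt4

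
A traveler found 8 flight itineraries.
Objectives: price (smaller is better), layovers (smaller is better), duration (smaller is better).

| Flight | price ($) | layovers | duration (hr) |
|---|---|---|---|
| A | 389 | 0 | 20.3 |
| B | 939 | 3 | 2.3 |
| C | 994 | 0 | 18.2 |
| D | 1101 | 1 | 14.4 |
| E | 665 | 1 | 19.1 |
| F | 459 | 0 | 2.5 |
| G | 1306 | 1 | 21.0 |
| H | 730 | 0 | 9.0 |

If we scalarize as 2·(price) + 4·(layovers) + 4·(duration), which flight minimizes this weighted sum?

A: 2·389 + 4·0 + 4·20.3 = 859.2
B: 2·939 + 4·3 + 4·2.3 = 1899.2
C: 2·994 + 4·0 + 4·18.2 = 2060.8
D: 2·1101 + 4·1 + 4·14.4 = 2263.6
E: 2·665 + 4·1 + 4·19.1 = 1410.4
F: 2·459 + 4·0 + 4·2.5 = 928.0
G: 2·1306 + 4·1 + 4·21.0 = 2700.0
H: 2·730 + 4·0 + 4·9.0 = 1496.0
Lowest: A at 859.2.

A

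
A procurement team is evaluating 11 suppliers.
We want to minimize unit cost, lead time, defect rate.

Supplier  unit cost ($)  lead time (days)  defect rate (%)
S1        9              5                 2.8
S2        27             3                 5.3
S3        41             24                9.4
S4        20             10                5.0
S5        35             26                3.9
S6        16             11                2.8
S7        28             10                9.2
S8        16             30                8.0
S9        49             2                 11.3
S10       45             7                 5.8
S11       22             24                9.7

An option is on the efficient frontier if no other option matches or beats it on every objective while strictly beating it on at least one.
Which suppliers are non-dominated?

S1, S2, S9

S1: not dominated (best unit cost).
S2: not dominated.
S3: dominated by S1 (unit cost 9≤41, lead time 5≤24, defect rate 2.8≤9.4).
S4: dominated by S1 (unit cost 9≤20, lead time 5≤10, defect rate 2.8≤5.0).
S5: dominated by S1 (unit cost 9≤35, lead time 5≤26, defect rate 2.8≤3.9).
S6: dominated by S1 (unit cost 9≤16, lead time 5≤11, defect rate 2.8≤2.8).
S7: dominated by S1 (unit cost 9≤28, lead time 5≤10, defect rate 2.8≤9.2).
S8: dominated by S1 (unit cost 9≤16, lead time 5≤30, defect rate 2.8≤8.0).
S9: not dominated (best lead time).
S10: dominated by S1 (unit cost 9≤45, lead time 5≤7, defect rate 2.8≤5.8).
S11: dominated by S1 (unit cost 9≤22, lead time 5≤24, defect rate 2.8≤9.7).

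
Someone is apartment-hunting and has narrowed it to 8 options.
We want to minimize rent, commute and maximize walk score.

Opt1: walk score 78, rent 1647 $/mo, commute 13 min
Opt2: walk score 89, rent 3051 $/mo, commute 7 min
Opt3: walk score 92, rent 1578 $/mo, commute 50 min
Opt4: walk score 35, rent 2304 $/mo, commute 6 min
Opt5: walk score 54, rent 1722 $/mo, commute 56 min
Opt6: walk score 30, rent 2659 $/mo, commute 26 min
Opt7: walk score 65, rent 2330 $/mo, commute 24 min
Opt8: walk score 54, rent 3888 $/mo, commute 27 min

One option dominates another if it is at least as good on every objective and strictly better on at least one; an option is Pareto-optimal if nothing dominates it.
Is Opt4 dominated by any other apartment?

Opt1: worse on commute (13 vs 6).
Opt2: worse on rent (3051 vs 2304).
Opt3: worse on commute (50 vs 6).
Opt5: worse on commute (56 vs 6).
Opt6: worse on walk score (30 vs 35).
Opt7: worse on rent (2330 vs 2304).
Opt8: worse on rent (3888 vs 2304).
No option is at least as good as Opt4 on every objective and strictly better on one.

No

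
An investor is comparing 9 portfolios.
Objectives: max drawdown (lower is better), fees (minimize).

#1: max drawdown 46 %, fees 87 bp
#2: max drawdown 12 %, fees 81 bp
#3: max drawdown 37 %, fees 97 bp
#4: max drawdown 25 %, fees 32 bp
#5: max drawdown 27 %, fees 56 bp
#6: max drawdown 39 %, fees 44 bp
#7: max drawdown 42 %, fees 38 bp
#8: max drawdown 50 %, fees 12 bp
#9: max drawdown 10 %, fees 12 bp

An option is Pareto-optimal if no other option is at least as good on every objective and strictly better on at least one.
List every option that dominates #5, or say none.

#4: max drawdown 25≤27, fees 32≤56 — dominates #5.
#9: max drawdown 10≤27, fees 12≤56 — dominates #5.
Others (#1, #2, #3, #6, #7, #8) are each worse than #5 on at least one objective.

#4, #9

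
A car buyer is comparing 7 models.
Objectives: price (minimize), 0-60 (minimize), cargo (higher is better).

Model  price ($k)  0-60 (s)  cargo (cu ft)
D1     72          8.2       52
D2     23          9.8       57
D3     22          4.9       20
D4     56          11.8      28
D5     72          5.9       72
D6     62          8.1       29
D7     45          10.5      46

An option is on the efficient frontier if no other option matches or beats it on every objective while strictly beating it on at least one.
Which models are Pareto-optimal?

D1: dominated by D5 (price 72≤72, 0-60 5.9≤8.2, cargo 72≥52).
D2: not dominated.
D3: not dominated (best price).
D4: dominated by D2 (price 23≤56, 0-60 9.8≤11.8, cargo 57≥28).
D5: not dominated (best cargo).
D6: not dominated.
D7: dominated by D2 (price 23≤45, 0-60 9.8≤10.5, cargo 57≥46).

D2, D3, D5, D6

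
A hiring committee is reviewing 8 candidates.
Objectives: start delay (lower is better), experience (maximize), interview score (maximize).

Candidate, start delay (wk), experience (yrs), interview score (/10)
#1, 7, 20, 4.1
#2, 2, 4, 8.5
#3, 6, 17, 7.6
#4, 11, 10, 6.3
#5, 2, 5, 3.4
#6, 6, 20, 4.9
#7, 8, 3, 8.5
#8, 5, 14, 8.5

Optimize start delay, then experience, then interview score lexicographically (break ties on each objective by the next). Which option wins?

#5

First minimize start delay: best is 2, kept {#2, #5}.
Then maximize experience: best is 5, kept {#5}.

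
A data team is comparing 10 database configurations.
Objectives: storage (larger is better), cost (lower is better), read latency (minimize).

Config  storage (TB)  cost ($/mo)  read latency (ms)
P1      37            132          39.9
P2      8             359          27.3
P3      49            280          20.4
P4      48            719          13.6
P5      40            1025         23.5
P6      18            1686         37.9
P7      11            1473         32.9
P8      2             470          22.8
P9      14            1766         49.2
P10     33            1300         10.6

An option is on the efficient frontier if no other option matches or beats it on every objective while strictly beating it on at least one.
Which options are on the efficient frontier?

P1, P3, P4, P10

P1: not dominated (best cost).
P2: dominated by P3 (storage 49≥8, cost 280≤359, read latency 20.4≤27.3).
P3: not dominated (best storage).
P4: not dominated.
P5: dominated by P3 (storage 49≥40, cost 280≤1025, read latency 20.4≤23.5).
P6: dominated by P3 (storage 49≥18, cost 280≤1686, read latency 20.4≤37.9).
P7: dominated by P3 (storage 49≥11, cost 280≤1473, read latency 20.4≤32.9).
P8: dominated by P3 (storage 49≥2, cost 280≤470, read latency 20.4≤22.8).
P9: dominated by P1 (storage 37≥14, cost 132≤1766, read latency 39.9≤49.2).
P10: not dominated (best read latency).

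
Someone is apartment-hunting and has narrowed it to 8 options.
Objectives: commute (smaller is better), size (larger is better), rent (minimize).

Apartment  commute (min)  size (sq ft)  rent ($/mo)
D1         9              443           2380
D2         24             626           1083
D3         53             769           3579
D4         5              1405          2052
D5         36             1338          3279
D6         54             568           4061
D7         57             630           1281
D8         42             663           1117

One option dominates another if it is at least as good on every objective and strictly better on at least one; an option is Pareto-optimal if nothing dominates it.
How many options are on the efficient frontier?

D1: dominated by D4 (commute 5≤9, size 1405≥443, rent 2052≤2380).
D2: not dominated (best rent).
D3: dominated by D4 (commute 5≤53, size 1405≥769, rent 2052≤3579).
D4: not dominated (best commute).
D5: dominated by D4 (commute 5≤36, size 1405≥1338, rent 2052≤3279).
D6: dominated by D2 (commute 24≤54, size 626≥568, rent 1083≤4061).
D7: dominated by D8 (commute 42≤57, size 663≥630, rent 1117≤1281).
D8: not dominated.
Pareto-optimal: D2, D4, D8 → 3.

3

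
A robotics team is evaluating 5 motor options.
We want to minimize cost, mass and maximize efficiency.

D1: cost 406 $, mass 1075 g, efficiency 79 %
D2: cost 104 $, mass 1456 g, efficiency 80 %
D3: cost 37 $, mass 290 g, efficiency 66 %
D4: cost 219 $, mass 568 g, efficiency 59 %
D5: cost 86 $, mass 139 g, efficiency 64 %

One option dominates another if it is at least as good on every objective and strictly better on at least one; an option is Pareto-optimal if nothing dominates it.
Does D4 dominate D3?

D4 vs D3: D4 is worse on cost (219 vs 37), so it does not dominate D3.

No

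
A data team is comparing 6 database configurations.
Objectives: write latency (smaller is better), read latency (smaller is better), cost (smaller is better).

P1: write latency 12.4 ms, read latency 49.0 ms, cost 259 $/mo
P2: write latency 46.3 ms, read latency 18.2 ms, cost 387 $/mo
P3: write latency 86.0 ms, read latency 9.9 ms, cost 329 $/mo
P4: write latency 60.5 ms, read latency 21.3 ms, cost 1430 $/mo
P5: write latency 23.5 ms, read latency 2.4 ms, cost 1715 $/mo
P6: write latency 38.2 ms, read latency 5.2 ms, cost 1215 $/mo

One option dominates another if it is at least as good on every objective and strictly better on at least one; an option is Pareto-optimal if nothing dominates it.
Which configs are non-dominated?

P1: not dominated (best write latency).
P2: not dominated.
P3: not dominated.
P4: dominated by P2 (write latency 46.3≤60.5, read latency 18.2≤21.3, cost 387≤1430).
P5: not dominated (best read latency).
P6: not dominated.

P1, P2, P3, P5, P6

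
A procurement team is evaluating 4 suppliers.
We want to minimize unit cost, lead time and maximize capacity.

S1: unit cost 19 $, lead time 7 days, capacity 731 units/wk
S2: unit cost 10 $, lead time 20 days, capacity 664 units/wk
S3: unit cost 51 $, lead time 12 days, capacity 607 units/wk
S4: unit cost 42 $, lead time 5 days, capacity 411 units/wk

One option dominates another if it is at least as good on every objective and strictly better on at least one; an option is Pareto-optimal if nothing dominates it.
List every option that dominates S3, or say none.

S1: unit cost 19≤51, lead time 7≤12, capacity 731≥607 — dominates S3.
Others (S2, S4) are each worse than S3 on at least one objective.

S1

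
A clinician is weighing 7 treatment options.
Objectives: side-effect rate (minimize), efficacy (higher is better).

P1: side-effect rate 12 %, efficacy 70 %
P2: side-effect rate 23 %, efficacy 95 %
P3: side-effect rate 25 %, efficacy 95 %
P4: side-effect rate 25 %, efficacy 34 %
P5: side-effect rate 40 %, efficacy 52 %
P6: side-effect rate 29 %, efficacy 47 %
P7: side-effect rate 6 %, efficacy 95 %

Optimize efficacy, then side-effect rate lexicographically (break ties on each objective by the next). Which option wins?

P7

First maximize efficacy: best is 95, kept {P2, P3, P7}.
Then minimize side-effect rate: best is 6, kept {P7}.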